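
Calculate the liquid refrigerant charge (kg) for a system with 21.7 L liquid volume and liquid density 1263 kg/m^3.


Charge = V * rho / 1000
Charge = 21.7 * 1263 / 1000
Charge = 27.41 kg

27.41


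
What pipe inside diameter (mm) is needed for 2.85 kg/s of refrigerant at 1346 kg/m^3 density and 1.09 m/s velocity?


A = m_dot / (rho * v) = 2.85 / (1346 * 1.09) = 0.001942554903 m^2
d = sqrt(4*A/pi) * 1000
d = 49.7 mm

49.7


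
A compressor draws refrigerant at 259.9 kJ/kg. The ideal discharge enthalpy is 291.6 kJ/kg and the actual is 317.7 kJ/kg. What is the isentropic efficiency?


dh_ideal = 291.6 - 259.9 = 31.7 kJ/kg
dh_actual = 317.7 - 259.9 = 57.8 kJ/kg
eta_s = dh_ideal / dh_actual = 31.7 / 57.8
eta_s = 0.5484

0.5484


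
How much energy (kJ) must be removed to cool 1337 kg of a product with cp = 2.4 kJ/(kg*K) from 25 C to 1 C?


dT = 25 - (1) = 24 K
Q = m * cp * dT = 1337 * 2.4 * 24
Q = 77011 kJ

77011


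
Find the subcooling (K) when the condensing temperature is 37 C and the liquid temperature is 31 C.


Subcooling = T_cond - T_liquid
Subcooling = 37 - 31
Subcooling = 6 K

6


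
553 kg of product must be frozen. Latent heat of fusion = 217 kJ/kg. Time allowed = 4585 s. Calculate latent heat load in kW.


Q_lat = m * h_fg / t
Q_lat = 553 * 217 / 4585
Q_lat = 26.17 kW

26.17


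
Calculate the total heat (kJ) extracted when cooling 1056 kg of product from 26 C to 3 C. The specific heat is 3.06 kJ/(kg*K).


dT = 26 - (3) = 23 K
Q = m * cp * dT = 1056 * 3.06 * 23
Q = 74321 kJ

74321


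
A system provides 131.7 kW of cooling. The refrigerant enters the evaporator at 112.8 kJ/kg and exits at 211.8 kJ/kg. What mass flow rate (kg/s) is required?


dh = 211.8 - 112.8 = 99.0 kJ/kg
m_dot = Q / dh = 131.7 / 99.0 = 1.3303 kg/s

1.3303


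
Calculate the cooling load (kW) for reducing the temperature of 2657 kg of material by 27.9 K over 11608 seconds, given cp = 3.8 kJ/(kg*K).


Q = m * cp * dT / t
Q = 2657 * 3.8 * 27.9 / 11608
Q = 24.267 kW

24.267


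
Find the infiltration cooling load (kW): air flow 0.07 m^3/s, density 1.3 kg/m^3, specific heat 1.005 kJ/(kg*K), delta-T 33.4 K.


Q = V_dot * rho * cp * dT
Q = 0.07 * 1.3 * 1.005 * 33.4
Q = 3.055 kW

3.055


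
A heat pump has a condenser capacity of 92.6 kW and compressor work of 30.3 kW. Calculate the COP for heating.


COP_hp = Q_cond / W
COP_hp = 92.6 / 30.3
COP_hp = 3.056

3.056


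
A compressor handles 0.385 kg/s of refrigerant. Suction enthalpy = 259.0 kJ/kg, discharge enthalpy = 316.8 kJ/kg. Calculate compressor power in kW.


dh = 316.8 - 259.0 = 57.8 kJ/kg
W = m_dot * dh = 0.385 * 57.8 = 22.25 kW

22.25


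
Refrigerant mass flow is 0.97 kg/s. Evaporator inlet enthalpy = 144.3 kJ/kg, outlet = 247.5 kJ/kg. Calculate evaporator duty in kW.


dh = 247.5 - 144.3 = 103.2 kJ/kg
Q_evap = m_dot * dh = 0.97 * 103.2
Q_evap = 100.1 kW

100.1


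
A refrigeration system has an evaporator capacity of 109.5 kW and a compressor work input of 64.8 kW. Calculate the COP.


COP = Q_evap / W
COP = 109.5 / 64.8
COP = 1.69

1.69


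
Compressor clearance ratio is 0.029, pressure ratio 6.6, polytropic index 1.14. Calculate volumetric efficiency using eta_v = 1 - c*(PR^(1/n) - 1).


PR^(1/n) = 6.6^(1/1.14) = 5.23477704
eta_v = 1 - 0.029 * (5.23477704 - 1)
eta_v = 0.8772

0.8772


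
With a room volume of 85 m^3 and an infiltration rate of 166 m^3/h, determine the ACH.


ACH = flow / volume
ACH = 166 / 85
ACH = 1.953

1.953


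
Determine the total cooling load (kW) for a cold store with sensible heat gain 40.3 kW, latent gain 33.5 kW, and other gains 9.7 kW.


Q_total = Q_s + Q_l + Q_misc
Q_total = 40.3 + 33.5 + 9.7
Q_total = 83.5 kW

83.5


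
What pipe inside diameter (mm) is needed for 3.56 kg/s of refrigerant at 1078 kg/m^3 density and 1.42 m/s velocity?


A = m_dot / (rho * v) = 3.56 / (1078 * 1.42) = 0.002325642165 m^2
d = sqrt(4*A/pi) * 1000
d = 54.4 mm

54.4


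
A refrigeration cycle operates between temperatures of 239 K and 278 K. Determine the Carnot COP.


dT = 278 - 239 = 39 K
COP_carnot = T_cold / dT = 239 / 39
COP_carnot = 6.128

6.128


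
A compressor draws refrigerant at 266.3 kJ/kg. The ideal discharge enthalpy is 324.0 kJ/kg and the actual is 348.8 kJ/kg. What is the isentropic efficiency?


dh_ideal = 324.0 - 266.3 = 57.7 kJ/kg
dh_actual = 348.8 - 266.3 = 82.5 kJ/kg
eta_s = dh_ideal / dh_actual = 57.7 / 82.5
eta_s = 0.6994

0.6994


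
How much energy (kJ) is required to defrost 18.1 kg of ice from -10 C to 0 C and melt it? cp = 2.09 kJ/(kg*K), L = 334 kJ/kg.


Sensible heat = cp * dT = 2.09 * 10 = 20.9 kJ/kg
Total per kg = 20.9 + 334 = 354.9 kJ/kg
Q = m * total = 18.1 * 354.9
Q = 6423.7 kJ

6423.7


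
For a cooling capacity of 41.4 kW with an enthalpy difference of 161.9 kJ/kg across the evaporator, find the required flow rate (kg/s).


m_dot = Q / dh
m_dot = 41.4 / 161.9
m_dot = 0.2557 kg/s

0.2557


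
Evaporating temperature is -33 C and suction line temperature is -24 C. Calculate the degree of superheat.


Superheat = T_suction - T_evap
Superheat = -24 - (-33)
Superheat = 9 K

9


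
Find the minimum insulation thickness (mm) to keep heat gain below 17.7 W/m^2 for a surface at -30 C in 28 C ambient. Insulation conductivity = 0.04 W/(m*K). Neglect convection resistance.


dT = 28 - (-30) = 58 K
thickness = k * dT / q_max * 1000
thickness = 0.04 * 58 / 17.7 * 1000
thickness = 131.1 mm

131.1


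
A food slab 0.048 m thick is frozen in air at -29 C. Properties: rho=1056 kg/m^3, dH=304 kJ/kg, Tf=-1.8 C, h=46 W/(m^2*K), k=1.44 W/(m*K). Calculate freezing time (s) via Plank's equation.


dT = -1.8 - (-29) = 27.2 K
term1 = a/(2h) = 0.048/(2*46) = 0.0005217391304
term2 = a^2/(8k) = 0.048^2/(8*1.44) = 0.0002
t = rho*dH*1000/dT * (term1 + term2)
t = 1056*304*1000/27.2 * (0.0005217391304 + 0.0002)
t = 8518 s

8518


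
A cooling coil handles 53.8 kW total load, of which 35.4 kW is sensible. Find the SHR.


SHR = Q_sensible / Q_total
SHR = 35.4 / 53.8
SHR = 0.658

0.658


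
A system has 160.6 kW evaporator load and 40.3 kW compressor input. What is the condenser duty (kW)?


Q_cond = Q_evap + W
Q_cond = 160.6 + 40.3
Q_cond = 200.9 kW

200.9


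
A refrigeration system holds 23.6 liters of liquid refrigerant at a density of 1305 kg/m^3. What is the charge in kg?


Charge = V * rho / 1000
Charge = 23.6 * 1305 / 1000
Charge = 30.8 kg

30.8


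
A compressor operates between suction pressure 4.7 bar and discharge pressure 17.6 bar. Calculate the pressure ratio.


PR = P_high / P_low
PR = 17.6 / 4.7
PR = 3.745

3.745


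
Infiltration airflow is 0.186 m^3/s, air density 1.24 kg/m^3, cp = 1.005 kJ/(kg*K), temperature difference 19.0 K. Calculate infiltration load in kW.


Q = V_dot * rho * cp * dT
Q = 0.186 * 1.24 * 1.005 * 19.0
Q = 4.404 kW

4.404


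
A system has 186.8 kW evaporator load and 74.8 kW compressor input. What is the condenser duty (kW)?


Q_cond = Q_evap + W
Q_cond = 186.8 + 74.8
Q_cond = 261.6 kW

261.6


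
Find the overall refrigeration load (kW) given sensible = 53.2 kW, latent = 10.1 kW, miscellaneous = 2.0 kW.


Q_total = Q_s + Q_l + Q_misc
Q_total = 53.2 + 10.1 + 2.0
Q_total = 65.3 kW

65.3


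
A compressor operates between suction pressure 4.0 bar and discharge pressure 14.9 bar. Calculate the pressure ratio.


PR = P_high / P_low
PR = 14.9 / 4.0
PR = 3.725

3.725


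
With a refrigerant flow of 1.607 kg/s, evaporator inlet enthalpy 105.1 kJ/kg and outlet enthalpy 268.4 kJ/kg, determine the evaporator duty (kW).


dh = 268.4 - 105.1 = 163.3 kJ/kg
Q_evap = m_dot * dh = 1.607 * 163.3
Q_evap = 262.42 kW

262.42


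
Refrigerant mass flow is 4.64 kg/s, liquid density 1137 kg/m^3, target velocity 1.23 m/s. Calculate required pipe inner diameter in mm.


A = m_dot / (rho * v) = 4.64 / (1137 * 1.23) = 0.003317816819 m^2
d = sqrt(4*A/pi) * 1000
d = 65.0 mm

65.0


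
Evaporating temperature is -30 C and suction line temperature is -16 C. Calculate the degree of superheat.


Superheat = T_suction - T_evap
Superheat = -16 - (-30)
Superheat = 14 K

14


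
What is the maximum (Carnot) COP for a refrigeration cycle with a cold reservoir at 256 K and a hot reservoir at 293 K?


dT = 293 - 256 = 37 K
COP_carnot = T_cold / dT = 256 / 37
COP_carnot = 6.919

6.919


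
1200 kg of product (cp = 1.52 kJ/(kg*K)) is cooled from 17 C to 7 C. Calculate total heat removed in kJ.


dT = 17 - (7) = 10 K
Q = m * cp * dT = 1200 * 1.52 * 10
Q = 18240 kJ

18240


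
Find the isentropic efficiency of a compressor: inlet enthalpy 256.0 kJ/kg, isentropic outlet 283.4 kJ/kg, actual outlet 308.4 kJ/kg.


dh_ideal = 283.4 - 256.0 = 27.4 kJ/kg
dh_actual = 308.4 - 256.0 = 52.4 kJ/kg
eta_s = dh_ideal / dh_actual = 27.4 / 52.4
eta_s = 0.5229

0.5229


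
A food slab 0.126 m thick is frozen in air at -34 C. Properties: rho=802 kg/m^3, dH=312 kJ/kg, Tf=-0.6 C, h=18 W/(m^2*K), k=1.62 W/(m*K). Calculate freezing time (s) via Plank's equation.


dT = -0.6 - (-34) = 33.4 K
term1 = a/(2h) = 0.126/(2*18) = 0.0035
term2 = a^2/(8k) = 0.126^2/(8*1.62) = 0.001225
t = rho*dH*1000/dT * (term1 + term2)
t = 802*312*1000/33.4 * (0.0035 + 0.001225)
t = 35398 s

35398


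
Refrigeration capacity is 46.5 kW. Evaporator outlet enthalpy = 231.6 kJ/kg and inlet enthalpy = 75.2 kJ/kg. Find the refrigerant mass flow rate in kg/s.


dh = 231.6 - 75.2 = 156.4 kJ/kg
m_dot = Q / dh = 46.5 / 156.4 = 0.2973 kg/s

0.2973


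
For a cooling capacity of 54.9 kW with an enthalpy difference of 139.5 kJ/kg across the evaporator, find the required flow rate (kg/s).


m_dot = Q / dh
m_dot = 54.9 / 139.5
m_dot = 0.3935 kg/s

0.3935


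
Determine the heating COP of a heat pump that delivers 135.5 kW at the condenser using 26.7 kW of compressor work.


COP_hp = Q_cond / W
COP_hp = 135.5 / 26.7
COP_hp = 5.075

5.075


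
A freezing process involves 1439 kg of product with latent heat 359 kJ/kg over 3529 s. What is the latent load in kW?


Q_lat = m * h_fg / t
Q_lat = 1439 * 359 / 3529
Q_lat = 146.39 kW

146.39


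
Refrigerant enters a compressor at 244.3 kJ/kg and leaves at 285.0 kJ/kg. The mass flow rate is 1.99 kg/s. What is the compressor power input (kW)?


dh = 285.0 - 244.3 = 40.7 kJ/kg
W = m_dot * dh = 1.99 * 40.7 = 80.99 kW

80.99


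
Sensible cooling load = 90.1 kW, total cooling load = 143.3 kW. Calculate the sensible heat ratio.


SHR = Q_sensible / Q_total
SHR = 90.1 / 143.3
SHR = 0.629

0.629


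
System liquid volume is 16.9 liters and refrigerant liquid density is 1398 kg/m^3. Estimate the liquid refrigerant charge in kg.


Charge = V * rho / 1000
Charge = 16.9 * 1398 / 1000
Charge = 23.63 kg

23.63


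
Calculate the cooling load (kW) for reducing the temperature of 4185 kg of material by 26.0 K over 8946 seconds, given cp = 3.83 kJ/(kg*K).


Q = m * cp * dT / t
Q = 4185 * 3.83 * 26.0 / 8946
Q = 46.584 kW

46.584


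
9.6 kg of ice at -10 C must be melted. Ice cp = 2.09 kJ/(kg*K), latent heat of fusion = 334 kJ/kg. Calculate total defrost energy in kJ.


Sensible heat = cp * dT = 2.09 * 10 = 20.9 kJ/kg
Total per kg = 20.9 + 334 = 354.9 kJ/kg
Q = m * total = 9.6 * 354.9
Q = 3407.0 kJ

3407.0


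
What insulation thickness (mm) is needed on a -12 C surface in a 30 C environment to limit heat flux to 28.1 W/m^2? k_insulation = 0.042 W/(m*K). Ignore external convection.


dT = 30 - (-12) = 42 K
thickness = k * dT / q_max * 1000
thickness = 0.042 * 42 / 28.1 * 1000
thickness = 62.8 mm

62.8


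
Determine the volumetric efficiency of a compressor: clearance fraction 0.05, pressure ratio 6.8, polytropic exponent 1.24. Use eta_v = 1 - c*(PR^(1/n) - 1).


PR^(1/n) = 6.8^(1/1.24) = 4.69221772
eta_v = 1 - 0.05 * (4.69221772 - 1)
eta_v = 0.8154

0.8154


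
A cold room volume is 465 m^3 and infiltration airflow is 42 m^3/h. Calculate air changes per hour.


ACH = flow / volume
ACH = 42 / 465
ACH = 0.09

0.09


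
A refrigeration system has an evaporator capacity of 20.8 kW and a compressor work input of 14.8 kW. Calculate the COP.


COP = Q_evap / W
COP = 20.8 / 14.8
COP = 1.405

1.405


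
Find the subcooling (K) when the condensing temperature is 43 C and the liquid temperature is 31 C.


Subcooling = T_cond - T_liquid
Subcooling = 43 - 31
Subcooling = 12 K

12


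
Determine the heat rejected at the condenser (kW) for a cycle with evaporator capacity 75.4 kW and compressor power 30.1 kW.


Q_cond = Q_evap + W
Q_cond = 75.4 + 30.1
Q_cond = 105.5 kW

105.5


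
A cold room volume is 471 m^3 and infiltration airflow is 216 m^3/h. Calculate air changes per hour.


ACH = flow / volume
ACH = 216 / 471
ACH = 0.459

0.459


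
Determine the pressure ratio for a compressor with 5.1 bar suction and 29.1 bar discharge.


PR = P_high / P_low
PR = 29.1 / 5.1
PR = 5.706

5.706


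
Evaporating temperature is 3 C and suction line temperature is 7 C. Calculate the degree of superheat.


Superheat = T_suction - T_evap
Superheat = 7 - (3)
Superheat = 4 K

4


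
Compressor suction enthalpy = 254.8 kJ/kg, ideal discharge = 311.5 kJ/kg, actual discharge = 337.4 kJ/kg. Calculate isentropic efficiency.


dh_ideal = 311.5 - 254.8 = 56.7 kJ/kg
dh_actual = 337.4 - 254.8 = 82.6 kJ/kg
eta_s = dh_ideal / dh_actual = 56.7 / 82.6
eta_s = 0.6864

0.6864


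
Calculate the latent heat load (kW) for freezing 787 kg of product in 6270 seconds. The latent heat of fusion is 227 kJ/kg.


Q_lat = m * h_fg / t
Q_lat = 787 * 227 / 6270
Q_lat = 28.49 kW

28.49


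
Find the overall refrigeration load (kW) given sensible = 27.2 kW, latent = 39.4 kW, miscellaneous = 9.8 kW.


Q_total = Q_s + Q_l + Q_misc
Q_total = 27.2 + 39.4 + 9.8
Q_total = 76.4 kW

76.4


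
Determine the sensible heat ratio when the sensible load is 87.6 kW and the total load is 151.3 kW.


SHR = Q_sensible / Q_total
SHR = 87.6 / 151.3
SHR = 0.579

0.579


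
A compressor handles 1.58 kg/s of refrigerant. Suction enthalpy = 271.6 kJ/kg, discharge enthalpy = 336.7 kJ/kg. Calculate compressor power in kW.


dh = 336.7 - 271.6 = 65.1 kJ/kg
W = m_dot * dh = 1.58 * 65.1 = 102.86 kW

102.86


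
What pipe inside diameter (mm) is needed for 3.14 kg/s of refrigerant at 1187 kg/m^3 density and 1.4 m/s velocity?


A = m_dot / (rho * v) = 3.14 / (1187 * 1.4) = 0.001889517391 m^2
d = sqrt(4*A/pi) * 1000
d = 49.0 mm

49.0


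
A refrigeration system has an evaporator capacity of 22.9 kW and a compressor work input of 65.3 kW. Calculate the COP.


COP = Q_evap / W
COP = 22.9 / 65.3
COP = 0.351

0.351


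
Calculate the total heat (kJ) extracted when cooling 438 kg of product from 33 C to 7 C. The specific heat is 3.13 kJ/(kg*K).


dT = 33 - (7) = 26 K
Q = m * cp * dT = 438 * 3.13 * 26
Q = 35644 kJ

35644


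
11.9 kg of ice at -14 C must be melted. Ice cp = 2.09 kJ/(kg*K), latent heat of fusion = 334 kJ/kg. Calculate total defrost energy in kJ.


Sensible heat = cp * dT = 2.09 * 14 = 29.26 kJ/kg
Total per kg = 29.26 + 334 = 363.26 kJ/kg
Q = m * total = 11.9 * 363.26
Q = 4322.8 kJ

4322.8


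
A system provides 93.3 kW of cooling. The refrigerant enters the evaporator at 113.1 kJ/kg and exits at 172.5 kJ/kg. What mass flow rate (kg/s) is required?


dh = 172.5 - 113.1 = 59.4 kJ/kg
m_dot = Q / dh = 93.3 / 59.4 = 1.5707 kg/s

1.5707


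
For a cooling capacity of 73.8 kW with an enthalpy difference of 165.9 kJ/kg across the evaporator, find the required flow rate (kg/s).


m_dot = Q / dh
m_dot = 73.8 / 165.9
m_dot = 0.4448 kg/s

0.4448


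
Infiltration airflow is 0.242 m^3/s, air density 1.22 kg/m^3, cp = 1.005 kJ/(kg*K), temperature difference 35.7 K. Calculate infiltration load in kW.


Q = V_dot * rho * cp * dT
Q = 0.242 * 1.22 * 1.005 * 35.7
Q = 10.593 kW

10.593


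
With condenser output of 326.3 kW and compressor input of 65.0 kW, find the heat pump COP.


COP_hp = Q_cond / W
COP_hp = 326.3 / 65.0
COP_hp = 5.02

5.02


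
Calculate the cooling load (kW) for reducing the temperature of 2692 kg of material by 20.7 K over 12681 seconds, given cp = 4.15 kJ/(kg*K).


Q = m * cp * dT / t
Q = 2692 * 4.15 * 20.7 / 12681
Q = 18.236 kW

18.236


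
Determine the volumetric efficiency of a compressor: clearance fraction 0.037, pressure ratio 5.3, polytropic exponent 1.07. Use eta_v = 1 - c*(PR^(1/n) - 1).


PR^(1/n) = 5.3^(1/1.07) = 4.75218497
eta_v = 1 - 0.037 * (4.75218497 - 1)
eta_v = 0.8612

0.8612


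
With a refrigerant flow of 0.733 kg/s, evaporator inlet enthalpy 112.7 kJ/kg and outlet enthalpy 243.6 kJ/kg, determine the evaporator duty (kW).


dh = 243.6 - 112.7 = 130.9 kJ/kg
Q_evap = m_dot * dh = 0.733 * 130.9
Q_evap = 95.95 kW

95.95


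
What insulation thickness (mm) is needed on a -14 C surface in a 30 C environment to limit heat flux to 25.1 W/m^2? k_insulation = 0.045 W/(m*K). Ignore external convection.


dT = 30 - (-14) = 44 K
thickness = k * dT / q_max * 1000
thickness = 0.045 * 44 / 25.1 * 1000
thickness = 78.9 mm

78.9


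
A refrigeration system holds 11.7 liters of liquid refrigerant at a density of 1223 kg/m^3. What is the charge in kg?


Charge = V * rho / 1000
Charge = 11.7 * 1223 / 1000
Charge = 14.31 kg

14.31


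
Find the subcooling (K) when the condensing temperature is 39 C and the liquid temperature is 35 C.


Subcooling = T_cond - T_liquid
Subcooling = 39 - 35
Subcooling = 4 K

4


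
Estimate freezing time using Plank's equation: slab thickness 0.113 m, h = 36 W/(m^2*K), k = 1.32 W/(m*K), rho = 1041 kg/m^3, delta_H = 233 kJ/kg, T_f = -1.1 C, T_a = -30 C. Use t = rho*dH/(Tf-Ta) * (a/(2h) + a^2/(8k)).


dT = -1.1 - (-30) = 28.9 K
term1 = a/(2h) = 0.113/(2*36) = 0.001569444444
term2 = a^2/(8k) = 0.113^2/(8*1.32) = 0.001209185606
t = rho*dH*1000/dT * (term1 + term2)
t = 1041*233*1000/28.9 * (0.001569444444 + 0.001209185606)
t = 23321 s

23321


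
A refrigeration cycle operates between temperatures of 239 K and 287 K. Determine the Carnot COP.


dT = 287 - 239 = 48 K
COP_carnot = T_cold / dT = 239 / 48
COP_carnot = 4.979

4.979


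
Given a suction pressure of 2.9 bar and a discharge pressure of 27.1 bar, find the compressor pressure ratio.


PR = P_high / P_low
PR = 27.1 / 2.9
PR = 9.345

9.345


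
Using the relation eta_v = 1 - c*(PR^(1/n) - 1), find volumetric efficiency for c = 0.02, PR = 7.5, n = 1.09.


PR^(1/n) = 7.5^(1/1.09) = 6.35050845
eta_v = 1 - 0.02 * (6.35050845 - 1)
eta_v = 0.893

0.893


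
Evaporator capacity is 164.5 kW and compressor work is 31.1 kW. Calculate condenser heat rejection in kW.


Q_cond = Q_evap + W
Q_cond = 164.5 + 31.1
Q_cond = 195.6 kW

195.6


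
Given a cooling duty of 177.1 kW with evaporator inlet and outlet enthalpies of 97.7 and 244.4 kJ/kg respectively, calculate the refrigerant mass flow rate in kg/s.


dh = 244.4 - 97.7 = 146.7 kJ/kg
m_dot = Q / dh = 177.1 / 146.7 = 1.2072 kg/s

1.2072


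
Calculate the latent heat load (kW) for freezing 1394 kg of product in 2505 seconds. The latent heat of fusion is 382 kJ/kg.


Q_lat = m * h_fg / t
Q_lat = 1394 * 382 / 2505
Q_lat = 212.58 kW

212.58


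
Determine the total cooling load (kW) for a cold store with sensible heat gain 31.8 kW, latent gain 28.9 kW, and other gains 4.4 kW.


Q_total = Q_s + Q_l + Q_misc
Q_total = 31.8 + 28.9 + 4.4
Q_total = 65.1 kW

65.1


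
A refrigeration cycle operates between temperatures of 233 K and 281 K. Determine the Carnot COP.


dT = 281 - 233 = 48 K
COP_carnot = T_cold / dT = 233 / 48
COP_carnot = 4.854

4.854


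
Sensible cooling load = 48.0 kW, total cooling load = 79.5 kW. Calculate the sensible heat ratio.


SHR = Q_sensible / Q_total
SHR = 48.0 / 79.5
SHR = 0.604

0.604


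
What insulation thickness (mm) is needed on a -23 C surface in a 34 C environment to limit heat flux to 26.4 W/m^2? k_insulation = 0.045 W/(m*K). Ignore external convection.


dT = 34 - (-23) = 57 K
thickness = k * dT / q_max * 1000
thickness = 0.045 * 57 / 26.4 * 1000
thickness = 97.2 mm

97.2


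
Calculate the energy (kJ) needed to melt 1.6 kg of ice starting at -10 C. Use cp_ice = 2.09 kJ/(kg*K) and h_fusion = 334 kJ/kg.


Sensible heat = cp * dT = 2.09 * 10 = 20.9 kJ/kg
Total per kg = 20.9 + 334 = 354.9 kJ/kg
Q = m * total = 1.6 * 354.9
Q = 567.8 kJ

567.8


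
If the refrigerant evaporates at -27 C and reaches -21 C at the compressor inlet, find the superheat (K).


Superheat = T_suction - T_evap
Superheat = -21 - (-27)
Superheat = 6 K

6


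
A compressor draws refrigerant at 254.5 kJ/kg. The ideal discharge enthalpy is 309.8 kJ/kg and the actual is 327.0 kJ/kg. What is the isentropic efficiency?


dh_ideal = 309.8 - 254.5 = 55.3 kJ/kg
dh_actual = 327.0 - 254.5 = 72.5 kJ/kg
eta_s = dh_ideal / dh_actual = 55.3 / 72.5
eta_s = 0.7628

0.7628


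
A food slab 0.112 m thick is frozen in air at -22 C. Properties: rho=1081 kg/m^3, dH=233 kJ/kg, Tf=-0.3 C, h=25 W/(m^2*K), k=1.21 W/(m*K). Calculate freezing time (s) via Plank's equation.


dT = -0.3 - (-22) = 21.7 K
term1 = a/(2h) = 0.112/(2*25) = 0.00224
term2 = a^2/(8k) = 0.112^2/(8*1.21) = 0.001295867769
t = rho*dH*1000/dT * (term1 + term2)
t = 1081*233*1000/21.7 * (0.00224 + 0.001295867769)
t = 41041 s

41041


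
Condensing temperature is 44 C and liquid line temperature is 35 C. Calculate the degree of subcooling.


Subcooling = T_cond - T_liquid
Subcooling = 44 - 35
Subcooling = 9 K

9


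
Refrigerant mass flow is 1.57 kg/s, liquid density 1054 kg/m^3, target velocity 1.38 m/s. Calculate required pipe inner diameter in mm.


A = m_dot / (rho * v) = 1.57 / (1054 * 1.38) = 0.001079393889 m^2
d = sqrt(4*A/pi) * 1000
d = 37.1 mm

37.1


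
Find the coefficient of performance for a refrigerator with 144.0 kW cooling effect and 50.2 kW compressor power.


COP = Q_evap / W
COP = 144.0 / 50.2
COP = 2.869

2.869


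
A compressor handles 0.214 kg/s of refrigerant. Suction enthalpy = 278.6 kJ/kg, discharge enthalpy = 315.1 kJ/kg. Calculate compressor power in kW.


dh = 315.1 - 278.6 = 36.5 kJ/kg
W = m_dot * dh = 0.214 * 36.5 = 7.81 kW

7.81


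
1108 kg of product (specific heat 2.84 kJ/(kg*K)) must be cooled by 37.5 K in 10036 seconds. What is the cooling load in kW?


Q = m * cp * dT / t
Q = 1108 * 2.84 * 37.5 / 10036
Q = 11.758 kW

11.758


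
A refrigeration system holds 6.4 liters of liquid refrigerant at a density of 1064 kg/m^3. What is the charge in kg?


Charge = V * rho / 1000
Charge = 6.4 * 1064 / 1000
Charge = 6.81 kg

6.81


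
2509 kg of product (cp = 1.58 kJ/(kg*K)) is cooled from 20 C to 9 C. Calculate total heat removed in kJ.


dT = 20 - (9) = 11 K
Q = m * cp * dT = 2509 * 1.58 * 11
Q = 43606 kJ

43606


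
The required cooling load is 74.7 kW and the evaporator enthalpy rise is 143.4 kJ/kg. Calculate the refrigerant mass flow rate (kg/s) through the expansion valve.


m_dot = Q / dh
m_dot = 74.7 / 143.4
m_dot = 0.5209 kg/s

0.5209


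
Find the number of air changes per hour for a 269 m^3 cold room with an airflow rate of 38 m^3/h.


ACH = flow / volume
ACH = 38 / 269
ACH = 0.141

0.141


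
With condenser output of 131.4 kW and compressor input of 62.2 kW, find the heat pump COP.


COP_hp = Q_cond / W
COP_hp = 131.4 / 62.2
COP_hp = 2.113

2.113


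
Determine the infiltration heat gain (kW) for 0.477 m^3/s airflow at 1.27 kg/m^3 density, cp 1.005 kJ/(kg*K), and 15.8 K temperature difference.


Q = V_dot * rho * cp * dT
Q = 0.477 * 1.27 * 1.005 * 15.8
Q = 9.619 kW

9.619


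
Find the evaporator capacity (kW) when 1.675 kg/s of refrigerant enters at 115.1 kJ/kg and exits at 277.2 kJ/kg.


dh = 277.2 - 115.1 = 162.1 kJ/kg
Q_evap = m_dot * dh = 1.675 * 162.1
Q_evap = 271.52 kW

271.52


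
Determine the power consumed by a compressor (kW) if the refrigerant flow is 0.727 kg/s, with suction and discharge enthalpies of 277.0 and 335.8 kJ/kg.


dh = 335.8 - 277.0 = 58.8 kJ/kg
W = m_dot * dh = 0.727 * 58.8 = 42.75 kW

42.75


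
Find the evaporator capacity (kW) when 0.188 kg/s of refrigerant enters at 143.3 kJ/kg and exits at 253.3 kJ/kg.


dh = 253.3 - 143.3 = 110.0 kJ/kg
Q_evap = m_dot * dh = 0.188 * 110.0
Q_evap = 20.68 kW

20.68


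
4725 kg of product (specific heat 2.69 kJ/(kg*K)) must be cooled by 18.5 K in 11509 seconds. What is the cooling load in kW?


Q = m * cp * dT / t
Q = 4725 * 2.69 * 18.5 / 11509
Q = 20.431 kW

20.431


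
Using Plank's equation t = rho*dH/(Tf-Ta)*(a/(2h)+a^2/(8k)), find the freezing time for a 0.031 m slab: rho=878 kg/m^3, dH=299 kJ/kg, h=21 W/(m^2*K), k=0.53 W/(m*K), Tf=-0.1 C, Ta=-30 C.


dT = -0.1 - (-30) = 29.9 K
term1 = a/(2h) = 0.031/(2*21) = 0.0007380952381
term2 = a^2/(8k) = 0.031^2/(8*0.53) = 0.0002266509434
t = rho*dH*1000/dT * (term1 + term2)
t = 878*299*1000/29.9 * (0.0007380952381 + 0.0002266509434)
t = 8470 s

8470


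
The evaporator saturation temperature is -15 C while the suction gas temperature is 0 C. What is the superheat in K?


Superheat = T_suction - T_evap
Superheat = 0 - (-15)
Superheat = 15 K

15


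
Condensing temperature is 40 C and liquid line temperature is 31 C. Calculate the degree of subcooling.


Subcooling = T_cond - T_liquid
Subcooling = 40 - 31
Subcooling = 9 K

9


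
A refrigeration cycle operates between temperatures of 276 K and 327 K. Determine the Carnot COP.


dT = 327 - 276 = 51 K
COP_carnot = T_cold / dT = 276 / 51
COP_carnot = 5.412

5.412


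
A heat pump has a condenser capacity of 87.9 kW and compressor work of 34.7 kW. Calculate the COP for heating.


COP_hp = Q_cond / W
COP_hp = 87.9 / 34.7
COP_hp = 2.533

2.533


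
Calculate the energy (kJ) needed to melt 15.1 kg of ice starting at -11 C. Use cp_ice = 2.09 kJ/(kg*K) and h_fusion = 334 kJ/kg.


Sensible heat = cp * dT = 2.09 * 11 = 22.99 kJ/kg
Total per kg = 22.99 + 334 = 356.99 kJ/kg
Q = m * total = 15.1 * 356.99
Q = 5390.5 kJ

5390.5


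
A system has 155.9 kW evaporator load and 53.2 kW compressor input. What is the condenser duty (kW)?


Q_cond = Q_evap + W
Q_cond = 155.9 + 53.2
Q_cond = 209.1 kW

209.1


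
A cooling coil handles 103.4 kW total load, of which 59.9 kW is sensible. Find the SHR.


SHR = Q_sensible / Q_total
SHR = 59.9 / 103.4
SHR = 0.579

0.579


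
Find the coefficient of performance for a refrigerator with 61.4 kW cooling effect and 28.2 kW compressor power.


COP = Q_evap / W
COP = 61.4 / 28.2
COP = 2.177

2.177


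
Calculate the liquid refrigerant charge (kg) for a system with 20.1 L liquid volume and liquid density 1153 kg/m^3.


Charge = V * rho / 1000
Charge = 20.1 * 1153 / 1000
Charge = 23.18 kg

23.18


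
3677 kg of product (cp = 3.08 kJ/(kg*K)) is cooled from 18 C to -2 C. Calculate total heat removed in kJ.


dT = 18 - (-2) = 20 K
Q = m * cp * dT = 3677 * 3.08 * 20
Q = 226503 kJ

226503


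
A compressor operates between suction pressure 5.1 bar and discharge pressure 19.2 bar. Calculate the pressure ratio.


PR = P_high / P_low
PR = 19.2 / 5.1
PR = 3.765

3.765


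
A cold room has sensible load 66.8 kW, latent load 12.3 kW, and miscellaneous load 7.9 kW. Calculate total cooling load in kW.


Q_total = Q_s + Q_l + Q_misc
Q_total = 66.8 + 12.3 + 7.9
Q_total = 87.0 kW

87.0


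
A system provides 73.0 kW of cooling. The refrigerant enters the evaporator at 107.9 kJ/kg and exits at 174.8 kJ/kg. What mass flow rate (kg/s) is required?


dh = 174.8 - 107.9 = 66.9 kJ/kg
m_dot = Q / dh = 73.0 / 66.9 = 1.0912 kg/s

1.0912


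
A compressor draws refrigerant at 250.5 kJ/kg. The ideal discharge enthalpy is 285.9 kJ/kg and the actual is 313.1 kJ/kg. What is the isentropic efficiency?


dh_ideal = 285.9 - 250.5 = 35.4 kJ/kg
dh_actual = 313.1 - 250.5 = 62.6 kJ/kg
eta_s = dh_ideal / dh_actual = 35.4 / 62.6
eta_s = 0.5655

0.5655


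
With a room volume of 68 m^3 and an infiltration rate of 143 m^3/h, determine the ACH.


ACH = flow / volume
ACH = 143 / 68
ACH = 2.103

2.103


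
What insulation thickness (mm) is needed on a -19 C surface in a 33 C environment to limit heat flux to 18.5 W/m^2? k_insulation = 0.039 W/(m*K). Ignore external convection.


dT = 33 - (-19) = 52 K
thickness = k * dT / q_max * 1000
thickness = 0.039 * 52 / 18.5 * 1000
thickness = 109.6 mm

109.6


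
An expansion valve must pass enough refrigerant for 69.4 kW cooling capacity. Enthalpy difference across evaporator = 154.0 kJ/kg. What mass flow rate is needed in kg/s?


m_dot = Q / dh
m_dot = 69.4 / 154.0
m_dot = 0.4506 kg/s

0.4506


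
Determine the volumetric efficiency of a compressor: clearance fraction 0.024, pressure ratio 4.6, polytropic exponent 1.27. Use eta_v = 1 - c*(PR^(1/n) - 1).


PR^(1/n) = 4.6^(1/1.27) = 3.325497
eta_v = 1 - 0.024 * (3.325497 - 1)
eta_v = 0.9442

0.9442


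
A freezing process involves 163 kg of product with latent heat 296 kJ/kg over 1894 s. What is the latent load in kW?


Q_lat = m * h_fg / t
Q_lat = 163 * 296 / 1894
Q_lat = 25.47 kW

25.47


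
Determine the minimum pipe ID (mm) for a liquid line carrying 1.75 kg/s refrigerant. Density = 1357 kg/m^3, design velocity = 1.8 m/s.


A = m_dot / (rho * v) = 1.75 / (1357 * 1.8) = 0.0007164496848 m^2
d = sqrt(4*A/pi) * 1000
d = 30.2 mm

30.2


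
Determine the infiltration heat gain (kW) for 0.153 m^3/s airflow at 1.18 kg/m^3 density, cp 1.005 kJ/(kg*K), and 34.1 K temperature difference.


Q = V_dot * rho * cp * dT
Q = 0.153 * 1.18 * 1.005 * 34.1
Q = 6.187 kW

6.187


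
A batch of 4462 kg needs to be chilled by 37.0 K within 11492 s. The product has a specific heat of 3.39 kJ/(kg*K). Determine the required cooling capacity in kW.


Q = m * cp * dT / t
Q = 4462 * 3.39 * 37.0 / 11492
Q = 48.701 kW

48.701


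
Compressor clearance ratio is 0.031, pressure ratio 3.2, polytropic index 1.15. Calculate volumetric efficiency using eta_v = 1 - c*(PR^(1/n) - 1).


PR^(1/n) = 3.2^(1/1.15) = 2.74954512
eta_v = 1 - 0.031 * (2.74954512 - 1)
eta_v = 0.9458

0.9458


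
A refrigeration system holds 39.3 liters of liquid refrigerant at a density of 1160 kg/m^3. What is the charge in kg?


Charge = V * rho / 1000
Charge = 39.3 * 1160 / 1000
Charge = 45.59 kg

45.59


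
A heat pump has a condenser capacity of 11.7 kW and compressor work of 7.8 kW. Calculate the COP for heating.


COP_hp = Q_cond / W
COP_hp = 11.7 / 7.8
COP_hp = 1.5

1.5


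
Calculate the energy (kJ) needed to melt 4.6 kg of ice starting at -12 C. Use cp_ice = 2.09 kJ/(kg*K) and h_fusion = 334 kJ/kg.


Sensible heat = cp * dT = 2.09 * 12 = 25.08 kJ/kg
Total per kg = 25.08 + 334 = 359.08 kJ/kg
Q = m * total = 4.6 * 359.08
Q = 1651.8 kJ

1651.8


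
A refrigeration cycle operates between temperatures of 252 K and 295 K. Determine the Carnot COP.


dT = 295 - 252 = 43 K
COP_carnot = T_cold / dT = 252 / 43
COP_carnot = 5.86

5.86


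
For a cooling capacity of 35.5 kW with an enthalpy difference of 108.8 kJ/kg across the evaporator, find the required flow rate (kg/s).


m_dot = Q / dh
m_dot = 35.5 / 108.8
m_dot = 0.3263 kg/s

0.3263


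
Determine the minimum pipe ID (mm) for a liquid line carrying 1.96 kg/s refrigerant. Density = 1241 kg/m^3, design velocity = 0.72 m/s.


A = m_dot / (rho * v) = 1.96 / (1241 * 0.72) = 0.002193571493 m^2
d = sqrt(4*A/pi) * 1000
d = 52.8 mm

52.8


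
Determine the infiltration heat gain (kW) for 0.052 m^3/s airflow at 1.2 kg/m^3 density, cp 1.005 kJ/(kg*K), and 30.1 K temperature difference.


Q = V_dot * rho * cp * dT
Q = 0.052 * 1.2 * 1.005 * 30.1
Q = 1.888 kW

1.888


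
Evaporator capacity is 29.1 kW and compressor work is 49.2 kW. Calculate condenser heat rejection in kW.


Q_cond = Q_evap + W
Q_cond = 29.1 + 49.2
Q_cond = 78.3 kW

78.3


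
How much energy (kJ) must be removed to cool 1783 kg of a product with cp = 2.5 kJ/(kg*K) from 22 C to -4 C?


dT = 22 - (-4) = 26 K
Q = m * cp * dT = 1783 * 2.5 * 26
Q = 115895 kJ

115895


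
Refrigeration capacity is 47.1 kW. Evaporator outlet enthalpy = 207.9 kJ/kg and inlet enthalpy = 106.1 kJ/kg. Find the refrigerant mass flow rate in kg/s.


dh = 207.9 - 106.1 = 101.8 kJ/kg
m_dot = Q / dh = 47.1 / 101.8 = 0.4627 kg/s

0.4627


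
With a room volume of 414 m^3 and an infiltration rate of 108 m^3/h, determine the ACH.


ACH = flow / volume
ACH = 108 / 414
ACH = 0.261

0.261


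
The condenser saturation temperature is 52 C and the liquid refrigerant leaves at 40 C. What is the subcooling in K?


Subcooling = T_cond - T_liquid
Subcooling = 52 - 40
Subcooling = 12 K

12


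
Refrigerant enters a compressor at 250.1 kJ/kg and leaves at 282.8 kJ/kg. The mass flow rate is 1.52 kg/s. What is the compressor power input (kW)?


dh = 282.8 - 250.1 = 32.7 kJ/kg
W = m_dot * dh = 1.52 * 32.7 = 49.7 kW

49.7


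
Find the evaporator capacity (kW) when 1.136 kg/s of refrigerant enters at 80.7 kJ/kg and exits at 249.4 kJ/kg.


dh = 249.4 - 80.7 = 168.7 kJ/kg
Q_evap = m_dot * dh = 1.136 * 168.7
Q_evap = 191.64 kW

191.64


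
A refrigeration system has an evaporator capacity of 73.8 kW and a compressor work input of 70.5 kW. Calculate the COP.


COP = Q_evap / W
COP = 73.8 / 70.5
COP = 1.047

1.047


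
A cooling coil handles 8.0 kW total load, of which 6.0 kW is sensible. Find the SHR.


SHR = Q_sensible / Q_total
SHR = 6.0 / 8.0
SHR = 0.75

0.75


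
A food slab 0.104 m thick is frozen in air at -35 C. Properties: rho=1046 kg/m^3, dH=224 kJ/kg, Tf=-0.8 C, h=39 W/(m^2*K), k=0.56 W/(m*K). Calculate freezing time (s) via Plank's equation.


dT = -0.8 - (-35) = 34.2 K
term1 = a/(2h) = 0.104/(2*39) = 0.001333333333
term2 = a^2/(8k) = 0.104^2/(8*0.56) = 0.002414285714
t = rho*dH*1000/dT * (term1 + term2)
t = 1046*224*1000/34.2 * (0.001333333333 + 0.002414285714)
t = 25675 s

25675


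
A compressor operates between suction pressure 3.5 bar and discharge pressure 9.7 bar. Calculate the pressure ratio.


PR = P_high / P_low
PR = 9.7 / 3.5
PR = 2.771

2.771


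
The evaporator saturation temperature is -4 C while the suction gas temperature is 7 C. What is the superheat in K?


Superheat = T_suction - T_evap
Superheat = 7 - (-4)
Superheat = 11 K

11


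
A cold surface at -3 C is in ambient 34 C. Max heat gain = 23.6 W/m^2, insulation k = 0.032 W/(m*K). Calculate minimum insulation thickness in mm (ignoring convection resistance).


dT = 34 - (-3) = 37 K
thickness = k * dT / q_max * 1000
thickness = 0.032 * 37 / 23.6 * 1000
thickness = 50.2 mm

50.2


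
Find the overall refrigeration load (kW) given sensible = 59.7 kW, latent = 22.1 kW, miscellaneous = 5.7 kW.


Q_total = Q_s + Q_l + Q_misc
Q_total = 59.7 + 22.1 + 5.7
Q_total = 87.5 kW

87.5


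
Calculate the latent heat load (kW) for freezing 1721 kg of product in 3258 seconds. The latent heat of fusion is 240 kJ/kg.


Q_lat = m * h_fg / t
Q_lat = 1721 * 240 / 3258
Q_lat = 126.78 kW

126.78


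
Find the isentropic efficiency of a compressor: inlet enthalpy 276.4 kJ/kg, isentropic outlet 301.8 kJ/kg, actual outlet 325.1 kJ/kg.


dh_ideal = 301.8 - 276.4 = 25.4 kJ/kg
dh_actual = 325.1 - 276.4 = 48.7 kJ/kg
eta_s = dh_ideal / dh_actual = 25.4 / 48.7
eta_s = 0.5216

0.5216


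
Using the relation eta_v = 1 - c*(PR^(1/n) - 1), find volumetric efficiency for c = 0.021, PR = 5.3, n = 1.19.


PR^(1/n) = 5.3^(1/1.19) = 4.06102053
eta_v = 1 - 0.021 * (4.06102053 - 1)
eta_v = 0.9357

0.9357


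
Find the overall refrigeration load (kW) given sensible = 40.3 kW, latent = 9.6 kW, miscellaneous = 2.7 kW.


Q_total = Q_s + Q_l + Q_misc
Q_total = 40.3 + 9.6 + 2.7
Q_total = 52.6 kW

52.6


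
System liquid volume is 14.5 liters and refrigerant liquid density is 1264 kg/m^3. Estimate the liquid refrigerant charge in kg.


Charge = V * rho / 1000
Charge = 14.5 * 1264 / 1000
Charge = 18.33 kg

18.33


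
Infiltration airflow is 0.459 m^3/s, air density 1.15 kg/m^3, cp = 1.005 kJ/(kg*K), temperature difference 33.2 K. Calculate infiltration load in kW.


Q = V_dot * rho * cp * dT
Q = 0.459 * 1.15 * 1.005 * 33.2
Q = 17.612 kW

17.612


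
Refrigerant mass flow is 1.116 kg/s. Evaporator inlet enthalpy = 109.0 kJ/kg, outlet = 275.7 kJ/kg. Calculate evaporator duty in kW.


dh = 275.7 - 109.0 = 166.7 kJ/kg
Q_evap = m_dot * dh = 1.116 * 166.7
Q_evap = 186.04 kW

186.04


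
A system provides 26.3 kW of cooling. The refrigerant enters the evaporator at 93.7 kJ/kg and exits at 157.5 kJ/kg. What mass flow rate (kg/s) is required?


dh = 157.5 - 93.7 = 63.8 kJ/kg
m_dot = Q / dh = 26.3 / 63.8 = 0.4122 kg/s

0.4122


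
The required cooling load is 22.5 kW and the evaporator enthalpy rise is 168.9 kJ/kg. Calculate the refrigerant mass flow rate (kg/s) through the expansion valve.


m_dot = Q / dh
m_dot = 22.5 / 168.9
m_dot = 0.1332 kg/s

0.1332


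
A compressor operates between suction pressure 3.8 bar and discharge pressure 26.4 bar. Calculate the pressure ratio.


PR = P_high / P_low
PR = 26.4 / 3.8
PR = 6.947

6.947


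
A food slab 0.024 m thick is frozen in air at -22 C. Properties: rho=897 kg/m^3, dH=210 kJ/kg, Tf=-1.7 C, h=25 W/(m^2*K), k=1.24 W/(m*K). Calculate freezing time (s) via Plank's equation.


dT = -1.7 - (-22) = 20.3 K
term1 = a/(2h) = 0.024/(2*25) = 0.00048
term2 = a^2/(8k) = 0.024^2/(8*1.24) = 0.00005806451613
t = rho*dH*1000/dT * (term1 + term2)
t = 897*210*1000/20.3 * (0.00048 + 0.00005806451613)
t = 4993 s

4993


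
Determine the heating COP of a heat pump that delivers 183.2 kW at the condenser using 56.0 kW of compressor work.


COP_hp = Q_cond / W
COP_hp = 183.2 / 56.0
COP_hp = 3.271

3.271


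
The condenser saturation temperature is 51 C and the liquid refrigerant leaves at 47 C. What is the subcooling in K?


Subcooling = T_cond - T_liquid
Subcooling = 51 - 47
Subcooling = 4 K

4


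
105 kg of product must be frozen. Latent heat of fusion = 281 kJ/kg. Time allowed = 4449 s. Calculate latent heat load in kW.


Q_lat = m * h_fg / t
Q_lat = 105 * 281 / 4449
Q_lat = 6.63 kW

6.63


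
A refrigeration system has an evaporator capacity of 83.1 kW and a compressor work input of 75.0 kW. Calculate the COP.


COP = Q_evap / W
COP = 83.1 / 75.0
COP = 1.108

1.108


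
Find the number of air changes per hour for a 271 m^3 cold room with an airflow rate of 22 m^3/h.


ACH = flow / volume
ACH = 22 / 271
ACH = 0.081

0.081


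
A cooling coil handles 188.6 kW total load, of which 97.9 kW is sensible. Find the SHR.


SHR = Q_sensible / Q_total
SHR = 97.9 / 188.6
SHR = 0.519

0.519


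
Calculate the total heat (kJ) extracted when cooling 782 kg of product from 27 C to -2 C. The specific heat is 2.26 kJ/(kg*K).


dT = 27 - (-2) = 29 K
Q = m * cp * dT = 782 * 2.26 * 29
Q = 51252 kJ

51252


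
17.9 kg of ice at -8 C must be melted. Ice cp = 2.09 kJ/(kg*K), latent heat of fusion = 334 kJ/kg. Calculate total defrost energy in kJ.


Sensible heat = cp * dT = 2.09 * 8 = 16.72 kJ/kg
Total per kg = 16.72 + 334 = 350.72 kJ/kg
Q = m * total = 17.9 * 350.72
Q = 6277.9 kJ

6277.9


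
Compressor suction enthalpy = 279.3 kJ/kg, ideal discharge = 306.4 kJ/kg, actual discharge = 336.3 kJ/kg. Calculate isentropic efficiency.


dh_ideal = 306.4 - 279.3 = 27.1 kJ/kg
dh_actual = 336.3 - 279.3 = 57.0 kJ/kg
eta_s = dh_ideal / dh_actual = 27.1 / 57.0
eta_s = 0.4754

0.4754


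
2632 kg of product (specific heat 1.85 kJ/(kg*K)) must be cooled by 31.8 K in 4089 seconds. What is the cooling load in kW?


Q = m * cp * dT / t
Q = 2632 * 1.85 * 31.8 / 4089
Q = 37.868 kW

37.868


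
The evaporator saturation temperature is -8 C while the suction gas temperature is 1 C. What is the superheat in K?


Superheat = T_suction - T_evap
Superheat = 1 - (-8)
Superheat = 9 K

9
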